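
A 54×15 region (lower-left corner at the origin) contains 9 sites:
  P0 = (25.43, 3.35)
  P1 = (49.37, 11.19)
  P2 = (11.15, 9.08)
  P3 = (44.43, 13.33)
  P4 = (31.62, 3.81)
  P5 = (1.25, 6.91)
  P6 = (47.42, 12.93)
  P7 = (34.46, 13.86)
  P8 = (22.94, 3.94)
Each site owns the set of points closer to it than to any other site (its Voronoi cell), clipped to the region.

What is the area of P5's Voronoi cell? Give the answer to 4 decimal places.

Area of P5's cell: 94.6275

1. box [0,54]×[0,15]: [(0, 0) (54, 0) (54, 15) (0, 15)]
2. ⊥bis P5·P0 via (13.34,5.13): [(0, 0) (12.5847, 0) (14.7932, 15) (0, 15)]  |A|=205.334
3. ⊥bis P5·P1 via (25.31,9.05): [(0, 0) (12.5847, 0) (14.7932, 15) (0, 15)]  |A|=205.334
4. ⊥bis P5·P2 via (6.2,7.995): [(0, 0) (7.9524, 0) (4.6646, 15) (0, 15)]  |A|=94.6275
5. ⊥bis P5·P3 via (22.84,10.12): [(0, 0) (7.9524, 0) (4.6646, 15) (0, 15)]  |A|=94.6275
6. ⊥bis P5·P4 via (16.435,5.36): [(0, 0) (7.9524, 0) (4.6646, 15) (0, 15)]  |A|=94.6275
7. ⊥bis P5·P6 via (24.335,9.92): [(0, 0) (7.9524, 0) (4.6646, 15) (0, 15)]  |A|=94.6275
8. ⊥bis P5·P7 via (17.855,10.385): [(0, 0) (7.9524, 0) (4.6646, 15) (0, 15)]  |A|=94.6275
9. ⊥bis P5·P8 via (12.095,5.425): [(0, 0) (7.9524, 0) (4.6646, 15) (0, 15)]  |A|=94.6275
10. canonical 4-gon: [(0, 0) (7.9524, 0) (4.6646, 15) (0, 15)]
11. shoelace: 94.6275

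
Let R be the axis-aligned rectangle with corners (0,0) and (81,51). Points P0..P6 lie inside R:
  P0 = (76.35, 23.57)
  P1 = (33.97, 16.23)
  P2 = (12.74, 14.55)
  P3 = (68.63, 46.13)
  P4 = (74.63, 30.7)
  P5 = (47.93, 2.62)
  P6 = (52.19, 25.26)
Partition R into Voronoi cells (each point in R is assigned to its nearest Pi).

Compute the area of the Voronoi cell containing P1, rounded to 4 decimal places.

1. box [0,81]×[0,51]: [(0, 0) (81, 0) (81, 51) (0, 51)]
2. ⊥bis P1·P0 via (55.16,19.9): [(0, 0) (58.6066, 0) (49.7736, 51) (0, 51)]  |A|=2763.6955
3. ⊥bis P1·P2 via (23.355,15.39): [(24.5729, 0) (58.6066, 0) (49.7736, 51) (20.5371, 51)]  |A|=1613.3925
4. ⊥bis P1·P3 via (51.3,31.18): [(24.5729, 0) (58.6066, 0) (53.6852, 28.415) (34.202, 51) (20.5371, 51)]  |A|=1437.5496
5. ⊥bis P1·P4 via (54.3,23.465): [(24.5729, 0) (58.6066, 0) (54.7725, 22.1372) (51.733, 30.678) (34.202, 51) (20.5371, 51)]  |A|=1432.6521
6. ⊥bis P1·P5 via (40.95,9.425): [(24.5729, 0) (31.7613, 0) (54.3904, 23.211) (51.733, 30.678) (34.202, 51) (20.5371, 51)]  |A|=1118.9277
7. ⊥bis P1·P6 via (43.08,20.745): [(24.5729, 0) (31.7613, 0) (46.0816, 14.6886) (28.0853, 51) (20.5371, 51)]  |A|=767.9517
8. canonical 5-gon: [(24.5729, 0) (31.7613, 0) (46.0816, 14.6886) (28.0853, 51) (20.5371, 51)]
9. shoelace: 767.9517

Area of P1's cell: 767.9517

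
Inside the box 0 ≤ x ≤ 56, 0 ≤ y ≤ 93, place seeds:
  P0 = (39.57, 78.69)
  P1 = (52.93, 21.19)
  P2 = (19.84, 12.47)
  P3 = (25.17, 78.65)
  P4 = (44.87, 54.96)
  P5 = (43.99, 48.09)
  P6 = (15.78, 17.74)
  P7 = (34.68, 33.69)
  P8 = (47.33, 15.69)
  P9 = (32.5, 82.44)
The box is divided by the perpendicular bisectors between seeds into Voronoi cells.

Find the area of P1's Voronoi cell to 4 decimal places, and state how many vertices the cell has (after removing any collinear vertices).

1. box [0,56]×[0,93]: [(0, 0) (56, 0) (56, 93) (0, 93)]
2. ⊥bis P1·P0 via (46.25,49.94): [(0, 39.1939) (0, 0) (56, 0) (56, 52.2054)]  |A|=2559.1805
3. ⊥bis P1·P2 via (36.385,16.83): [(28.7323, 45.8698) (40.8201, 0) (56, 0) (56, 52.2054)]  |A|=1059.9093
4. ⊥bis P1·P3 via (39.05,49.92): [(32.4587, 46.7356) (28.9508, 45.0409) (40.8201, 0) (56, 0) (56, 52.2054)]  |A|=1058.2703
5. ⊥bis P1·P4 via (48.9,38.075): [(31.8583, 34.0076) (40.8201, 0) (56, 0) (56, 39.7696)]  |A|=738.1686
6. ⊥bis P1·P5 via (48.46,34.64): [(33.042, 29.5159) (40.8201, 0) (56, 0) (56, 37.1459)]  |A|=650.4226
7. ⊥bis P1·P6 via (34.355,19.465): [(33.4102, 29.6383) (33.6282, 27.2913) (40.8201, 0) (56, 0) (56, 37.1459)]  |A|=649.977
8. ⊥bis P1·P7 via (43.805,27.44): [(48.818, 34.759) (36.4275, 16.6688) (40.8201, 0) (56, 0) (56, 37.1459)]  |A|=540.209
9. ⊥bis P1·P8 via (50.13,18.44): [(48.818, 34.759) (42.772, 25.9318) (56, 12.4633) (56, 37.1459)]  |A|=187.7337
10. ⊥bis P1·P9 via (42.715,51.815): [(48.818, 34.759) (42.772, 25.9318) (56, 12.4633) (56, 37.1459)]  |A|=187.7337
11. canonical 4-gon: [(48.818, 34.759) (42.772, 25.9318) (56, 12.4633) (56, 37.1459)]
12. shoelace: 187.7337

Area of P1's cell: 187.7337 (4 vertices)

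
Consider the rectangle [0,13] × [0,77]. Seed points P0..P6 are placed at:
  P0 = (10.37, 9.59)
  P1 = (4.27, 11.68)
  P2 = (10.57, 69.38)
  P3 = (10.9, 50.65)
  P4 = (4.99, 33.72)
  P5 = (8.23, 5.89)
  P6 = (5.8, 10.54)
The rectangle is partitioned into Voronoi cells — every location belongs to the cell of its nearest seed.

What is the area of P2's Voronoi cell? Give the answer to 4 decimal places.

Area of P2's cell: 221.7750

1. box [0,13]×[0,77]: [(0, 0) (13, 0) (13, 77) (0, 77)]
2. ⊥bis P2·P0 via (10.47,39.485): [(0, 39.52) (13, 39.4765) (13, 77) (0, 77)]  |A|=487.5224
3. ⊥bis P2·P1 via (7.42,40.53): [(0, 41.3402) (13, 39.9207) (13, 77) (0, 77)]  |A|=472.8041
4. ⊥bis P2·P3 via (10.735,60.015): [(0, 59.8259) (13, 60.0549) (13, 77) (0, 77)]  |A|=221.775
5. ⊥bis P2·P4 via (7.78,51.55): [(0, 59.8259) (13, 60.0549) (13, 77) (0, 77)]  |A|=221.775
6. ⊥bis P2·P5 via (9.4,37.635): [(0, 59.8259) (13, 60.0549) (13, 77) (0, 77)]  |A|=221.775
7. ⊥bis P2·P6 via (8.185,39.96): [(0, 59.8259) (13, 60.0549) (13, 77) (0, 77)]  |A|=221.775
8. canonical 4-gon: [(0, 59.8259) (13, 60.0549) (13, 77) (0, 77)]
9. shoelace: 221.775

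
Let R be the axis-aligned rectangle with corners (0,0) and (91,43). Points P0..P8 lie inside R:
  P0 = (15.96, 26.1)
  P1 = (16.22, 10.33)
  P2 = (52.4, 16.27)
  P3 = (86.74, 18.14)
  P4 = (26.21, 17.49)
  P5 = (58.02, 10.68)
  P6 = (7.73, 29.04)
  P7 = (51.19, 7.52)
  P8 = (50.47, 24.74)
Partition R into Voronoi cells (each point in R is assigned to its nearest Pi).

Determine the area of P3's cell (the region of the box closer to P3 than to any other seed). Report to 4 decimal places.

1. box [0,91]×[0,43]: [(0, 0) (91, 0) (91, 43) (0, 43)]
2. ⊥bis P3·P0 via (51.35,22.12): [(48.8624, 0) (91, 0) (91, 43) (53.6982, 43)]  |A|=1707.9482
3. ⊥bis P3·P1 via (51.48,14.235): [(50.9755, 18.7902) (53.0565, 0) (91, 0) (91, 43) (53.6982, 43)]  |A|=1668.5439
4. ⊥bis P3·P2 via (69.57,17.205): [(70.5069, 0) (91, 0) (91, 43) (68.1653, 43)]  |A|=931.5471
5. ⊥bis P3·P4 via (56.475,17.815): [(70.5069, 0) (91, 0) (91, 43) (68.1653, 43)]  |A|=931.5471
6. ⊥bis P3·P5 via (72.38,14.41): [(69.0172, 27.3563) (76.123, 0) (91, 0) (91, 43) (68.1653, 43)]  |A|=854.7295
7. ⊥bis P3·P6 via (47.235,23.59): [(69.0172, 27.3563) (76.123, 0) (91, 0) (91, 43) (68.1653, 43)]  |A|=854.7295
8. ⊥bis P3·P7 via (68.965,12.83): [(69.0172, 27.3563) (76.123, 0) (91, 0) (91, 43) (68.1653, 43)]  |A|=854.7295
9. ⊥bis P3·P8 via (68.605,21.44): [(69.4079, 25.8522) (76.123, 0) (91, 0) (91, 43) (72.5282, 43)]  |A|=814.9071
10. canonical 5-gon: [(69.4079, 25.8522) (76.123, 0) (91, 0) (91, 43) (72.5282, 43)]
11. shoelace: 814.9071

Area of P3's cell: 814.9071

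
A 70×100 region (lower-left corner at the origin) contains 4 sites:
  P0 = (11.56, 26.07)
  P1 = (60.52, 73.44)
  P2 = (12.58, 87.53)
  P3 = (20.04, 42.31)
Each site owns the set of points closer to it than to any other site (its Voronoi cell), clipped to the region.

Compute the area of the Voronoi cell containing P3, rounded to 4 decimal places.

Area of P3's cell: 2053.3962

1. box [0,70]×[0,100]: [(0, 0) (70, 0) (70, 100) (0, 100)]
2. ⊥bis P3·P0 via (15.8,34.19): [(0, 42.4402) (70, 5.8885) (70, 100) (0, 100)]  |A|=5308.4931
3. ⊥bis P3·P1 via (40.28,57.875): [(0, 42.4402) (70, 5.8885) (70, 19.2285) (7.885, 100) (0, 100)]  |A|=2799.9305
4. ⊥bis P3·P2 via (16.31,64.92): [(0, 62.2293) (0, 42.4402) (70, 5.8885) (70, 19.2285) (32.7736, 67.636)]  |A|=2053.3962
5. canonical 5-gon: [(0, 62.2293) (0, 42.4402) (70, 5.8885) (70, 19.2285) (32.7736, 67.636)]
6. shoelace: 2053.3962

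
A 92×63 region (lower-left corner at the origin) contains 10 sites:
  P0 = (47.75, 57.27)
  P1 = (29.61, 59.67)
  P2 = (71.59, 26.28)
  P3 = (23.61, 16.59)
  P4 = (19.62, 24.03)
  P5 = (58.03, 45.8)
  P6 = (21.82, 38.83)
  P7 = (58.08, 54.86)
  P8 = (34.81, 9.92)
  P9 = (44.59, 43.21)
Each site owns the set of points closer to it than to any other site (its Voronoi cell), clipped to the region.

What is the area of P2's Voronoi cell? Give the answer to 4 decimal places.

1. box [0,92]×[0,63]: [(0, 0) (92, 0) (92, 63) (0, 63)]
2. ⊥bis P2·P0 via (59.67,41.775): [(5.366, 0) (92, 0) (92, 63) (87.2607, 63)]  |A|=2878.2582
3. ⊥bis P2·P1 via (50.6,42.975): [(33.8425, 21.9064) (16.4186, 0) (92, 0) (92, 63) (87.2607, 63)]  |A|=2757.197
4. ⊥bis P2·P3 via (47.6,21.435): [(45.6676, 31.0032) (51.929, 0) (92, 0) (92, 63) (87.2607, 63)]  |A|=2156.4566
5. ⊥bis P2·P4 via (45.605,25.155): [(45.6676, 31.0032) (51.929, 0) (92, 0) (92, 63) (87.2607, 63)]  |A|=2156.4566
6. ⊥bis P2·P5 via (64.81,36.04): [(47.1307, 23.7587) (51.929, 0) (92, 0) (92, 54.9281)]  |A|=1708.3105
7. ⊥bis P2·P6 via (46.705,32.555): [(47.1307, 23.7587) (51.929, 0) (92, 0) (92, 54.9281)]  |A|=1708.3105
8. ⊥bis P2·P7 via (64.835,40.57): [(85.1655, 50.1804) (47.1307, 23.7587) (51.929, 0) (92, 0) (92, 53.4111)]  |A|=1703.1265
9. ⊥bis P2·P8 via (53.2,18.1): [(85.1655, 50.1804) (49.8444, 25.6438) (61.251, 0) (92, 0) (92, 53.4111)]  |A|=1546.8402
10. ⊥bis P2·P9 via (58.09,34.745): [(85.1655, 50.1804) (54.3425, 28.7686) (50.898, 23.2752) (61.251, 0) (92, 0) (92, 53.4111)]  |A|=1539.867
11. canonical 6-gon: [(85.1655, 50.1804) (54.3425, 28.7686) (50.898, 23.2752) (61.251, 0) (92, 0) (92, 53.4111)]
12. shoelace: 1539.867

Area of P2's cell: 1539.8670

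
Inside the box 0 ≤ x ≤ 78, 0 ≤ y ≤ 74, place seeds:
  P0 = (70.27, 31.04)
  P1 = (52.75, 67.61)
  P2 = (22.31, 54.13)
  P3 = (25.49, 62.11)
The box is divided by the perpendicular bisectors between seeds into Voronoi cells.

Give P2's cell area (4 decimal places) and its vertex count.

1. box [0,78]×[0,74]: [(0, 0) (78, 0) (78, 74) (0, 74)]
2. ⊥bis P2·P0 via (46.29,42.585): [(0, 0) (25.7878, 0) (61.4145, 74) (0, 74)]  |A|=3226.4845
3. ⊥bis P2·P1 via (37.53,60.87): [(0, 0) (25.7878, 0) (45.9448, 41.868) (31.7155, 74) (0, 74)]  |A|=2749.3406
4. ⊥bis P2·P3 via (23.9,58.12): [(0, 67.6441) (0, 0) (25.7878, 0) (45.9448, 41.868) (41.9295, 50.9353)]  |A|=2250.3359
5. canonical 5-gon: [(0, 67.6441) (0, 0) (25.7878, 0) (45.9448, 41.868) (41.9295, 50.9353)]
6. shoelace: 2250.3359

Area of P2's cell: 2250.3359 (5 vertices)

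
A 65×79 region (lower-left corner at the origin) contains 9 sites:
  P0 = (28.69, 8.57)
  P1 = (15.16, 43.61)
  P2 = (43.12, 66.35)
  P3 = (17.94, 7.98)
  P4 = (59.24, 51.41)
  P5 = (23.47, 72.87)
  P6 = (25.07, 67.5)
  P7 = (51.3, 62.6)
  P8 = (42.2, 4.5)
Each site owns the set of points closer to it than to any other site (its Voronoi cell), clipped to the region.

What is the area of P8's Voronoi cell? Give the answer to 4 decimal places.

1. box [0,65]×[0,79]: [(0, 0) (65, 0) (65, 79) (0, 79)]
2. ⊥bis P8·P0 via (35.445,6.535): [(33.4763, 0) (65, 0) (65, 79) (57.2757, 79)]  |A|=1550.2975
3. ⊥bis P8·P1 via (28.68,24.055): [(43.8913, 34.5719) (33.4763, 0) (65, 0) (65, 49.166)]  |A|=1063.8316
4. ⊥bis P8·P2 via (42.66,35.425): [(45.0734, 35.3891) (43.8913, 34.5719) (33.4763, 0) (65, 0) (65, 35.0927)]  |A|=923.6145
5. ⊥bis P8·P3 via (30.07,6.24): [(45.0734, 35.3891) (43.8913, 34.5719) (33.4763, 0) (65, 0) (65, 35.0927)]  |A|=923.6145
6. ⊥bis P8·P4 via (50.72,27.955): [(42.7681, 30.8435) (33.4763, 0) (65, 0) (65, 22.7678)]  |A|=739.2364
7. ⊥bis P8·P5 via (32.835,38.685): [(42.7681, 30.8435) (33.4763, 0) (65, 0) (65, 22.7678)]  |A|=739.2364
8. ⊥bis P8·P6 via (33.635,36): [(42.7681, 30.8435) (33.4763, 0) (65, 0) (65, 22.7678)]  |A|=739.2364
9. ⊥bis P8·P7 via (46.75,33.55): [(42.7681, 30.8435) (33.4763, 0) (65, 0) (65, 22.7678)]  |A|=739.2364
10. canonical 4-gon: [(42.7681, 30.8435) (33.4763, 0) (65, 0) (65, 22.7678)]
11. shoelace: 739.2364

Area of P8's cell: 739.2364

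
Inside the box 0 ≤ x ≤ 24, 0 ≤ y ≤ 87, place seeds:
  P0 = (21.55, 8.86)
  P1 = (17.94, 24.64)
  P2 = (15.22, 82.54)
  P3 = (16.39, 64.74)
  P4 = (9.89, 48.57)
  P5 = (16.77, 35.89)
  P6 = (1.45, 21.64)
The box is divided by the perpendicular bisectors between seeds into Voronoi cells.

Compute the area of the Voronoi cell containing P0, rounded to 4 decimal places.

1. box [0,24]×[0,87]: [(0, 0) (24, 0) (24, 87) (0, 87)]
2. ⊥bis P0·P1 via (19.745,16.75): [(0, 12.2329) (0, 0) (24, 0) (24, 17.7234)]  |A|=359.4761
3. ⊥bis P0·P2 via (18.385,45.7): [(0, 12.2329) (0, 0) (24, 0) (24, 17.7234)]  |A|=359.4761
4. ⊥bis P0·P3 via (18.97,36.8): [(0, 12.2329) (0, 0) (24, 0) (24, 17.7234)]  |A|=359.4761
5. ⊥bis P0·P4 via (15.72,28.715): [(0, 12.2329) (0, 0) (24, 0) (24, 17.7234)]  |A|=359.4761
6. ⊥bis P0·P5 via (19.16,22.375): [(0, 12.2329) (0, 0) (24, 0) (24, 17.7234)]  |A|=359.4761
7. ⊥bis P0·P6 via (11.5,15.25): [(11.2126, 14.798) (1.8037, 0) (24, 0) (24, 17.7234)]  |A|=277.5486
8. canonical 4-gon: [(11.2126, 14.798) (1.8037, 0) (24, 0) (24, 17.7234)]
9. shoelace: 277.5486

Area of P0's cell: 277.5486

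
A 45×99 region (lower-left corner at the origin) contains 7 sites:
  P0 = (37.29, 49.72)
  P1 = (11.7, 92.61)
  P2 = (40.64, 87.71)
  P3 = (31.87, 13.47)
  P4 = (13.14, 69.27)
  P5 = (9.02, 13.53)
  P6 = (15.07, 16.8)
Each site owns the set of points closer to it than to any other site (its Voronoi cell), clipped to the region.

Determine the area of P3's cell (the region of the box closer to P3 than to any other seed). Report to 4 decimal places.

1. box [0,45]×[0,99]: [(0, 0) (45, 0) (45, 99) (0, 99)]
2. ⊥bis P3·P0 via (34.58,31.595): [(0, 36.7653) (0, 0) (45, 0) (45, 30.037)]  |A|=1503.0526
3. ⊥bis P3·P1 via (21.785,53.04): [(0, 36.7653) (0, 0) (45, 0) (45, 30.037)]  |A|=1503.0526
4. ⊥bis P3·P2 via (36.255,50.59): [(0, 36.7653) (0, 0) (45, 0) (45, 30.037)]  |A|=1503.0526
5. ⊥bis P3·P4 via (22.505,41.37): [(6.079, 35.8564) (0, 33.8159) (0, 0) (45, 0) (45, 30.037)]  |A|=1494.0879
6. ⊥bis P3·P5 via (20.445,13.5): [(20.498, 33.7005) (20.4096, 0) (45, 0) (45, 30.037)]  |A|=782.3382
7. ⊥bis P3·P6 via (23.47,15.135): [(26.9585, 32.7345) (20.47, 0) (45, 0) (45, 30.037)]  |A|=672.4456
8. canonical 4-gon: [(26.9585, 32.7345) (20.47, 0) (45, 0) (45, 30.037)]
9. shoelace: 672.4456

Area of P3's cell: 672.4456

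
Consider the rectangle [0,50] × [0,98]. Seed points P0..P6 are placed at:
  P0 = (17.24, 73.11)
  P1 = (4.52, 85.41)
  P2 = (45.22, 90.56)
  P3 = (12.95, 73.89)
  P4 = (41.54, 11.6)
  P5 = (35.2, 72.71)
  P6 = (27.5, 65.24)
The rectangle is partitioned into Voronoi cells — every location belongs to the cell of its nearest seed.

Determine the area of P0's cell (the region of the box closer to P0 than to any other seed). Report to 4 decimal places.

1. box [0,50]×[0,98]: [(0, 0) (50, 0) (50, 98) (0, 98)]
2. ⊥bis P0·P1 via (10.88,79.26): [(0, 68.0085) (0, 0) (50, 0) (50, 98) (29.0012, 98)]  |A|=4465.1047
3. ⊥bis P0·P2 via (31.23,81.835): [(24.2274, 93.0632) (0, 68.0085) (0, 0) (50, 0) (50, 51.7385)]  |A|=3817.1318
4. ⊥bis P0·P3 via (15.095,73.5): [(24.2274, 93.0632) (17.3608, 85.9621) (1.7314, 0) (50, 0) (50, 51.7385)]  |A|=3152.3736
5. ⊥bis P0·P4 via (29.39,42.355): [(24.2274, 93.0632) (17.3608, 85.9621) (7.8878, 33.8604) (50, 50.4971) (50, 51.7385)]  |A|=1271.9033
6. ⊥bis P0·P5 via (26.22,72.91): [(26.5847, 89.2835) (24.2274, 93.0632) (17.3608, 85.9621) (7.8878, 33.8604) (25.5053, 40.8203)]  |A|=669.0473
7. ⊥bis P0·P6 via (22.37,69.175): [(26.2495, 74.2326) (26.5847, 89.2835) (24.2274, 93.0632) (17.3608, 85.9621) (11.8042, 55.4005)]  |A|=258.6169
8. canonical 5-gon: [(26.2495, 74.2326) (26.5847, 89.2835) (24.2274, 93.0632) (17.3608, 85.9621) (11.8042, 55.4005)]
9. shoelace: 258.6169

Area of P0's cell: 258.6169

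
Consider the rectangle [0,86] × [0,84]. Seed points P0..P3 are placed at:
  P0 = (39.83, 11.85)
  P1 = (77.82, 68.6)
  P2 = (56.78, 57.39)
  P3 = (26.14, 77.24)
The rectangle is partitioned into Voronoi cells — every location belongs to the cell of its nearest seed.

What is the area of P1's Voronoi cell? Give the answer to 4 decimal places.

Area of P1's cell: 838.4965

1. box [0,86]×[0,84]: [(0, 0) (86, 0) (86, 84) (0, 84)]
2. ⊥bis P1·P0 via (58.825,40.225): [(0, 79.6041) (86, 22.0333) (86, 84) (0, 84)]  |A|=2853.5929
3. ⊥bis P1·P2 via (67.3,62.995): [(86, 27.8971) (86, 84) (56.1086, 84)]  |A|=838.4965
4. ⊥bis P1·P3 via (51.98,72.92): [(86, 27.8971) (86, 84) (56.1086, 84)]  |A|=838.4965
5. canonical 3-gon: [(86, 27.8971) (86, 84) (56.1086, 84)]
6. shoelace: 838.4965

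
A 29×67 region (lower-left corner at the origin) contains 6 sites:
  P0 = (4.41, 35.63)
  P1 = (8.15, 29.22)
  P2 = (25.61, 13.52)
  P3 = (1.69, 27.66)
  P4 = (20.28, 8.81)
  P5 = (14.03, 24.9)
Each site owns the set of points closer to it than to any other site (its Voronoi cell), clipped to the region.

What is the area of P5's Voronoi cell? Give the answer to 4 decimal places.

Area of P5's cell: 382.4363

1. box [0,29]×[0,67]: [(0, 0) (29, 0) (29, 67) (0, 67)]
2. ⊥bis P5·P0 via (9.22,30.265): [(0, 21.9988) (0, 0) (29, 0) (29, 47.9988)]  |A|=1014.965
3. ⊥bis P5·P1 via (11.09,27.06): [(21.5979, 41.3624) (0, 11.9653) (0, 0) (29, 0) (29, 47.9988)]  |A|=906.6135
4. ⊥bis P5·P2 via (19.82,19.21): [(21.5979, 41.3624) (0, 11.9653) (0, 0) (0.9418, 0) (29, 28.5513) (29, 47.9988)]  |A|=506.0636
5. ⊥bis P5·P3 via (7.86,26.28): [(21.5979, 41.3624) (6.6971, 21.0808) (2.2887, 1.3706) (29, 28.5513) (29, 47.9988)]  |A|=445.8175
6. ⊥bis P5·P4 via (17.155,16.855): [(21.5979, 41.3624) (6.6971, 21.0808) (4.667, 12.0042) (17.7222, 17.0753) (29, 28.5513) (29, 47.9988)]  |A|=382.4363
7. canonical 6-gon: [(21.5979, 41.3624) (6.6971, 21.0808) (4.667, 12.0042) (17.7222, 17.0753) (29, 28.5513) (29, 47.9988)]
8. shoelace: 382.4363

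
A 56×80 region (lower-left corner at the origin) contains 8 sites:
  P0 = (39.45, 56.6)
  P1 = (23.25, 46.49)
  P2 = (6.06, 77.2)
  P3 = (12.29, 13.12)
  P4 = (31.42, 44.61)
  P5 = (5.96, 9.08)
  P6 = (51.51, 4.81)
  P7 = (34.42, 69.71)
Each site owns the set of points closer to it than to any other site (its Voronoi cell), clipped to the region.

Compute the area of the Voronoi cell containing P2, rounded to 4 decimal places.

Area of P2's cell: 413.3395

1. box [0,56]×[0,80]: [(0, 0) (56, 0) (56, 80) (0, 80)]
2. ⊥bis P2·P0 via (22.755,66.9): [(0, 30.017) (30.8371, 80) (0, 80)]  |A|=770.6641
3. ⊥bis P2·P1 via (14.655,61.845): [(0, 53.6418) (22.264, 66.1042) (30.8371, 80) (0, 80)]  |A|=507.6727
4. ⊥bis P2·P3 via (9.175,45.16): [(0, 53.6418) (22.264, 66.1042) (30.8371, 80) (0, 80)]  |A|=507.6727
5. ⊥bis P2·P4 via (18.74,60.905): [(0, 53.6418) (22.264, 66.1042) (30.8371, 80) (0, 80)]  |A|=507.6727
6. ⊥bis P2·P5 via (6.01,43.14): [(0, 53.6418) (22.264, 66.1042) (30.8371, 80) (0, 80)]  |A|=507.6727
7. ⊥bis P2·P6 via (28.785,41.005): [(0, 53.6418) (22.264, 66.1042) (30.8371, 80) (0, 80)]  |A|=507.6727
8. ⊥bis P2·P7 via (20.24,73.455): [(0, 53.6418) (17.6107, 63.4995) (21.9686, 80) (0, 80)]  |A|=413.3395
9. canonical 4-gon: [(0, 53.6418) (17.6107, 63.4995) (21.9686, 80) (0, 80)]
10. shoelace: 413.3395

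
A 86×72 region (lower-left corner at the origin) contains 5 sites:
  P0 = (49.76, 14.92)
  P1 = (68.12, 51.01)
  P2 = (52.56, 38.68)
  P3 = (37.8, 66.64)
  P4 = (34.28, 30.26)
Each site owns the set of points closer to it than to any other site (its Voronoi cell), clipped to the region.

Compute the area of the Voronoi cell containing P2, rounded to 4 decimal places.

1. box [0,86]×[0,72]: [(0, 0) (86, 0) (86, 72) (0, 72)]
2. ⊥bis P2·P0 via (51.16,26.8): [(0, 32.829) (86, 22.6943) (86, 72) (0, 72)]  |A|=3804.501
3. ⊥bis P2·P1 via (60.34,44.845): [(0, 32.829) (77.0575, 23.7481) (38.8219, 72) (0, 72)]  |A|=2445.8278
4. ⊥bis P2·P3 via (45.18,52.66): [(6.2244, 32.0954) (77.0575, 23.7481) (51.5025, 55.9976)]  |A|=1035.5091
5. ⊥bis P2·P4 via (43.42,34.47): [(37.0245, 48.3547) (46.7114, 27.3242) (77.0575, 23.7481) (51.5025, 55.9976)]  |A|=632.8868
6. canonical 4-gon: [(37.0245, 48.3547) (46.7114, 27.3242) (77.0575, 23.7481) (51.5025, 55.9976)]
7. shoelace: 632.8868

Area of P2's cell: 632.8868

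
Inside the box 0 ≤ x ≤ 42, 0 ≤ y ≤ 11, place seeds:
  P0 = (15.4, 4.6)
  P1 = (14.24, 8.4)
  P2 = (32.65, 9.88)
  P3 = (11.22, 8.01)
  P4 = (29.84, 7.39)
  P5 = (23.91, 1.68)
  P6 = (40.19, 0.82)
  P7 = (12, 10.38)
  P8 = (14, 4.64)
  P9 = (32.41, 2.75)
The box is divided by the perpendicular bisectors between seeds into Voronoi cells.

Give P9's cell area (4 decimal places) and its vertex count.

1. box [0,42]×[0,11]: [(0, 0) (42, 0) (42, 11) (0, 11)]
2. ⊥bis P9·P0 via (23.905,3.675): [(23.5053, 0) (42, 0) (42, 11) (24.7017, 11)]  |A|=196.8617
3. ⊥bis P9·P1 via (23.325,5.575): [(24.5348, 9.4656) (23.5053, 0) (42, 0) (42, 11) (25.0119, 11)]  |A|=196.6236
4. ⊥bis P9·P2 via (32.53,6.315): [(24.2225, 6.5946) (23.5053, 0) (42, 0) (42, 5.9962)]  |A|=114.2818
5. ⊥bis P9·P3 via (21.815,5.38): [(24.2225, 6.5946) (23.5053, 0) (42, 0) (42, 5.9962)]  |A|=114.2818
6. ⊥bis P9·P4 via (31.125,5.07): [(33.3245, 6.2883) (23.6036, 0.9041) (23.5053, 0) (42, 0) (42, 5.9962)]  |A|=88.2893
7. ⊥bis P9·P5 via (28.16,2.215): [(33.3245, 6.2883) (28.0173, 3.3487) (28.4388, 0) (42, 0) (42, 5.9962)]  |A|=78.1539
8. ⊥bis P9·P6 via (36.3,1.785): [(37.3832, 6.1516) (33.3245, 6.2883) (28.0173, 3.3487) (28.4388, 0) (35.8572, 0)]  |A|=45.4182
9. ⊥bis P9·P7 via (22.205,6.565): [(37.3832, 6.1516) (33.3245, 6.2883) (28.0173, 3.3487) (28.4388, 0) (35.8572, 0)]  |A|=45.4182
10. ⊥bis P9·P8 via (23.205,3.695): [(37.3832, 6.1516) (33.3245, 6.2883) (28.0173, 3.3487) (28.4388, 0) (35.8572, 0)]  |A|=45.4182
11. canonical 5-gon: [(37.3832, 6.1516) (33.3245, 6.2883) (28.0173, 3.3487) (28.4388, 0) (35.8572, 0)]
12. shoelace: 45.4182

Area of P9's cell: 45.4182 (5 vertices)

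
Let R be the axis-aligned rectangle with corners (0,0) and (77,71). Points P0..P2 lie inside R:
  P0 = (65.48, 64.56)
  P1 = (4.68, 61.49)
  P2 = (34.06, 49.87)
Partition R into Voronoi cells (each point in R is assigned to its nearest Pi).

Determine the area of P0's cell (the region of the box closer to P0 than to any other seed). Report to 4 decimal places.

Area of P0's cell: 1212.4984

1. box [0,77]×[0,71]: [(0, 0) (77, 0) (77, 71) (0, 71)]
2. ⊥bis P0·P1 via (35.08,63.025): [(38.2623, 0) (77, 0) (77, 71) (34.6773, 71)]  |A|=2877.642
3. ⊥bis P0·P2 via (49.77,57.215): [(76.5201, 0) (77, 0) (77, 71) (43.325, 71)]  |A|=1212.4984
4. canonical 4-gon: [(76.5201, 0) (77, 0) (77, 71) (43.325, 71)]
5. shoelace: 1212.4984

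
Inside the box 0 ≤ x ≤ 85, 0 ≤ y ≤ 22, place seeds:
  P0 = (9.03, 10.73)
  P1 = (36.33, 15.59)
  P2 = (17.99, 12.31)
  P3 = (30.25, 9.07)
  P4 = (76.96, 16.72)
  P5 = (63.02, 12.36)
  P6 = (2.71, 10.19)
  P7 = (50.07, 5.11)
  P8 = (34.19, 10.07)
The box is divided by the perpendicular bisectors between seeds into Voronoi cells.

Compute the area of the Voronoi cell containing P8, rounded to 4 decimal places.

Area of P8's cell: 102.8666

1. box [0,85]×[0,22]: [(0, 0) (85, 0) (85, 22) (0, 22)]
2. ⊥bis P8·P0 via (21.61,10.4): [(21.3372, 0) (85, 0) (85, 22) (21.9143, 22)]  |A|=1394.2337
3. ⊥bis P8·P1 via (35.26,12.83): [(21.8105, 18.0441) (21.3372, 0) (68.3542, 0)]  |A|=424.1901
4. ⊥bis P8·P2 via (26.09,11.19): [(26.7718, 16.1207) (24.5427, 0) (68.3542, 0)]  |A|=353.1363
5. ⊥bis P8·P3 via (32.22,9.57): [(30.9705, 14.493) (34.6489, 0) (68.3542, 0)]  |A|=244.2444
6. ⊥bis P8·P4 via (55.575,13.395): [(56.9716, 4.4128) (30.9705, 14.493) (34.6489, 0) (57.6577, 0)]  |A|=220.6435
7. ⊥bis P8·P5 via (48.605,11.215): [(48.8966, 7.5433) (30.9705, 14.493) (34.6489, 0) (49.4958, 0)]  |A|=173.1169
8. ⊥bis P8·P6 via (18.45,10.13): [(48.8966, 7.5433) (30.9705, 14.493) (34.6489, 0) (49.4958, 0)]  |A|=173.1169
9. ⊥bis P8·P7 via (42.13,7.59): [(42.8479, 9.8883) (30.9705, 14.493) (34.6489, 0) (39.7593, 0)]  |A|=102.8666
10. canonical 4-gon: [(42.8479, 9.8883) (30.9705, 14.493) (34.6489, 0) (39.7593, 0)]
11. shoelace: 102.8666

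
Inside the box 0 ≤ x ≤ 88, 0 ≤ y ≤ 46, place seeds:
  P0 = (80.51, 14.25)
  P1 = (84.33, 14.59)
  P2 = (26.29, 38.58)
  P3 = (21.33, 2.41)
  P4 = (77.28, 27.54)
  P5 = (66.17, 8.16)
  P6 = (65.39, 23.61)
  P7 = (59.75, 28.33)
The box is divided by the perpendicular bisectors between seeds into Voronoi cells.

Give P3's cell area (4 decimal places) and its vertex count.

1. box [0,88]×[0,46]: [(0, 0) (88, 0) (88, 46) (0, 46)]
2. ⊥bis P3·P0 via (50.92,8.33): [(0, 0) (52.5866, 0) (43.3835, 46) (0, 46)]  |A|=2207.3104
3. ⊥bis P3·P1 via (52.83,8.5): [(0, 0) (52.5866, 0) (43.3835, 46) (0, 46)]  |A|=2207.3104
4. ⊥bis P3·P2 via (23.81,20.495): [(0, 23.7601) (0, 0) (52.5866, 0) (49.1823, 17.0157)]  |A|=1031.6856
5. ⊥bis P3·P4 via (49.305,14.975): [(48.3363, 17.1317) (0, 23.7601) (0, 0) (52.5866, 0) (49.8199, 13.8286)]  |A|=1030.3745
6. ⊥bis P3·P5 via (43.75,5.285): [(42.1216, 17.9839) (0, 23.7601) (0, 0) (44.4277, 0)]  |A|=899.8982
7. ⊥bis P3·P6 via (43.36,13.01): [(42.5412, 14.7118) (40.8852, 18.1535) (0, 23.7601) (0, 0) (44.4277, 0)]  |A|=897.9109
8. ⊥bis P3·P7 via (40.54,15.37): [(42.9066, 11.8621) (38.4355, 18.4894) (0, 23.7601) (0, 0) (44.4277, 0)]  |A|=888.8139
9. canonical 5-gon: [(42.9066, 11.8621) (38.4355, 18.4894) (0, 23.7601) (0, 0) (44.4277, 0)]
10. shoelace: 888.8139

Area of P3's cell: 888.8139 (5 vertices)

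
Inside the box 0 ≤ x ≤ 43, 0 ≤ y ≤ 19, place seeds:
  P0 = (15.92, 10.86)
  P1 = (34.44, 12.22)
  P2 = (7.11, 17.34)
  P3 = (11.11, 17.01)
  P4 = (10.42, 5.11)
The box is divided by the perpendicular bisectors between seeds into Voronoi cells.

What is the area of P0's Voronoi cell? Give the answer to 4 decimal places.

1. box [0,43]×[0,19]: [(0, 0) (43, 0) (43, 19) (0, 19)]
2. ⊥bis P0·P1 via (25.18,11.54): [(0, 0) (26.0274, 0) (24.6322, 19) (0, 19)]  |A|=481.2663
3. ⊥bis P0·P2 via (11.515,14.1): [(1.1441, 0) (26.0274, 0) (24.6322, 19) (15.1191, 19)]  |A|=326.7664
4. ⊥bis P0·P3 via (13.515,13.935): [(8.5204, 10.0287) (1.1441, 0) (26.0274, 0) (24.6322, 19) (19.991, 19)]  |A|=304.9125
5. ⊥bis P0·P4 via (13.17,7.985): [(9.903, 11.11) (21.518, 0) (26.0274, 0) (24.6322, 19) (19.991, 19)]  |A|=188.7912
6. canonical 5-gon: [(9.903, 11.11) (21.518, 0) (26.0274, 0) (24.6322, 19) (19.991, 19)]
7. shoelace: 188.7912

Area of P0's cell: 188.7912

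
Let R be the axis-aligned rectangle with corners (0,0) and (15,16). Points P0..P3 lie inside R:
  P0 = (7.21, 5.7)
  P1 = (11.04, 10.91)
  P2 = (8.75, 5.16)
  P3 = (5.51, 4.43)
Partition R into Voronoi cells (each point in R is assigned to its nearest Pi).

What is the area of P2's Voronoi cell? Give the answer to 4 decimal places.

Area of P2's cell: 51.4163

1. box [0,15]×[0,16]: [(0, 0) (15, 0) (15, 16) (0, 16)]
2. ⊥bis P2·P0 via (7.98,5.43): [(6.076, 0) (15, 0) (15, 16) (11.6864, 16)]  |A|=97.9013
3. ⊥bis P2·P1 via (9.895,8.035): [(9.0162, 8.385) (6.076, 0) (15, 0) (15, 6.0019)]  |A|=55.3711
4. ⊥bis P2·P3 via (7.13,4.795): [(9.0162, 8.385) (7.3754, 3.7058) (8.2104, 0) (15, 0) (15, 6.0019)]  |A|=51.4163
5. canonical 5-gon: [(9.0162, 8.385) (7.3754, 3.7058) (8.2104, 0) (15, 0) (15, 6.0019)]
6. shoelace: 51.4163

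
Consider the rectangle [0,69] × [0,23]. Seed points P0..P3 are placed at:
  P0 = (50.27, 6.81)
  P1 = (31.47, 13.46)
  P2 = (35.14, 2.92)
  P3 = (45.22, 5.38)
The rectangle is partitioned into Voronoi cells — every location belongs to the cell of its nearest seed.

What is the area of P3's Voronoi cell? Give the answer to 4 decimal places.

Area of P3's cell: 117.1432

1. box [0,69]×[0,23]: [(0, 0) (69, 0) (69, 23) (0, 23)]
2. ⊥bis P3·P0 via (47.745,6.095): [(0, 0) (49.4709, 0) (42.958, 23) (0, 23)]  |A|=1062.9329
3. ⊥bis P3·P1 via (38.345,9.42): [(32.8095, 0) (49.4709, 0) (44.0529, 19.1334)]  |A|=159.395
4. ⊥bis P3·P2 via (40.18,4.15): [(38.7328, 10.0799) (41.1928, 0) (49.4709, 0) (44.0529, 19.1334)]  |A|=117.1432
5. canonical 4-gon: [(38.7328, 10.0799) (41.1928, 0) (49.4709, 0) (44.0529, 19.1334)]
6. shoelace: 117.1432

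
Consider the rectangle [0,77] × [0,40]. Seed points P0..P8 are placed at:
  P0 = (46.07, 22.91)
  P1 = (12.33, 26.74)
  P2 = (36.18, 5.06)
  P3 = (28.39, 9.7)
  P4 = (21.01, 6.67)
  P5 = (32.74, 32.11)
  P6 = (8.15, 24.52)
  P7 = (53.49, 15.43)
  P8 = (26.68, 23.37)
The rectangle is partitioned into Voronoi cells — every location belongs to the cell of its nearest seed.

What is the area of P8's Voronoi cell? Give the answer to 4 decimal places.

1. box [0,77]×[0,40]: [(0, 0) (77, 0) (77, 40) (0, 40)]
2. ⊥bis P8·P0 via (36.375,23.14): [(0, 0) (35.826, 0) (36.775, 40) (0, 40)]  |A|=1452.0203
3. ⊥bis P8·P1 via (19.505,25.055): [(13.621, 0) (35.826, 0) (36.775, 40) (23.0147, 40)]  |A|=719.3056
4. ⊥bis P8·P2 via (31.43,14.215): [(14.9514, 5.6652) (36.2223, 16.7014) (36.775, 40) (23.0147, 40)]  |A|=480.9673
5. ⊥bis P8·P3 via (27.535,16.535): [(17.2005, 15.2422) (36.2442, 17.6244) (36.775, 40) (23.0147, 40)]  |A|=382.7598
6. ⊥bis P8·P4 via (23.845,15.02): [(17.6429, 17.1258) (21.5777, 15.7898) (36.2442, 17.6244) (36.775, 40) (23.0147, 40)]  |A|=378.7587
7. ⊥bis P8·P5 via (29.71,27.74): [(21.4763, 33.449) (17.6429, 17.1258) (21.5777, 15.7898) (36.2442, 17.6244) (36.3745, 23.1191)]  |A|=205.8704
8. ⊥bis P8·P6 via (17.415,23.945): [(21.4763, 33.449) (17.6429, 17.1258) (21.5777, 15.7898) (36.2442, 17.6244) (36.3745, 23.1191)]  |A|=205.8704
9. ⊥bis P8·P7 via (40.085,19.4): [(21.4763, 33.449) (17.6429, 17.1258) (21.5777, 15.7898) (36.2442, 17.6244) (36.3745, 23.1191)]  |A|=205.8704
10. canonical 5-gon: [(21.4763, 33.449) (17.6429, 17.1258) (21.5777, 15.7898) (36.2442, 17.6244) (36.3745, 23.1191)]
11. shoelace: 205.8704

Area of P8's cell: 205.8704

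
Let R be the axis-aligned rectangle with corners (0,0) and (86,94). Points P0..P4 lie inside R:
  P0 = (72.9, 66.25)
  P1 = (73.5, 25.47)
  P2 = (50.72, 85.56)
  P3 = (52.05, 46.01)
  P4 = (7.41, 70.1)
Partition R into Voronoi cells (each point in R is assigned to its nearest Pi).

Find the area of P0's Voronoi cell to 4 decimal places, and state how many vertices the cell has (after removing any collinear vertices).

Area of P0's cell: 1046.1554 (5 vertices)

1. box [0,86]×[0,94]: [(0, 0) (86, 0) (86, 94) (0, 94)]
2. ⊥bis P0·P1 via (73.2,45.86): [(0, 44.783) (86, 46.0483) (86, 94) (0, 94)]  |A|=4178.2528
3. ⊥bis P0·P2 via (61.81,75.905): [(35.1655, 45.3004) (86, 46.0483) (86, 94) (77.5636, 94)]  |A|=1424.2247
4. ⊥bis P0·P3 via (62.475,56.13): [(53.0482, 65.8409) (72.4552, 45.849) (86, 46.0483) (86, 94) (77.5636, 94)]  |A|=1046.1554
5. ⊥bis P0·P4 via (40.155,68.175): [(53.0482, 65.8409) (72.4552, 45.849) (86, 46.0483) (86, 94) (77.5636, 94)]  |A|=1046.1554
6. canonical 5-gon: [(53.0482, 65.8409) (72.4552, 45.849) (86, 46.0483) (86, 94) (77.5636, 94)]
7. shoelace: 1046.1554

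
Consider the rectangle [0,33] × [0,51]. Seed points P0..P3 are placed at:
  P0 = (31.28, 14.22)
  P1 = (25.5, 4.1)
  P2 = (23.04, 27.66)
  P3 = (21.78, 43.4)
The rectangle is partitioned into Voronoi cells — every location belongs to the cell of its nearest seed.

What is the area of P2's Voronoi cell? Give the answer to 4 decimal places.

Area of P2's cell: 600.8935

1. box [0,33]×[0,51]: [(0, 0) (33, 0) (33, 51) (0, 51)]
2. ⊥bis P2·P0 via (27.16,20.94): [(0, 4.2883) (33, 24.5205) (33, 51) (0, 51)]  |A|=1207.6546
3. ⊥bis P2·P1 via (24.27,15.88): [(0, 13.3459) (17.8059, 15.2051) (33, 24.5205) (33, 51) (0, 51)]  |A|=1127.0158
4. ⊥bis P2·P3 via (22.41,35.53): [(0, 33.7361) (0, 13.3459) (17.8059, 15.2051) (33, 24.5205) (33, 36.3777)]  |A|=600.8935
5. canonical 5-gon: [(0, 33.7361) (0, 13.3459) (17.8059, 15.2051) (33, 24.5205) (33, 36.3777)]
6. shoelace: 600.8935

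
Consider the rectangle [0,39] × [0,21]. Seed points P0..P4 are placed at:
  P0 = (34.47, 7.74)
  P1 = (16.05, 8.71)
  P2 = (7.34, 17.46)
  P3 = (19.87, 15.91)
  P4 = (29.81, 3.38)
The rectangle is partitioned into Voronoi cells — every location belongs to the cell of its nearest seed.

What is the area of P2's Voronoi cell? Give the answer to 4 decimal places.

Area of P2's cell: 174.8898

1. box [0,39]×[0,21]: [(0, 0) (39, 0) (39, 21) (0, 21)]
2. ⊥bis P2·P0 via (20.905,12.6): [(0, 0) (16.3907, 0) (23.9145, 21) (0, 21)]  |A|=423.2051
3. ⊥bis P2·P1 via (11.695,13.085): [(0, 1.4435) (19.6463, 21) (0, 21)]  |A|=192.1073
4. ⊥bis P2·P3 via (13.605,16.685): [(0, 1.4435) (13.3654, 14.7477) (14.1388, 21) (0, 21)]  |A|=174.8898
5. ⊥bis P2·P4 via (18.575,10.42): [(0, 1.4435) (13.3654, 14.7477) (14.1388, 21) (0, 21)]  |A|=174.8898
6. canonical 4-gon: [(0, 1.4435) (13.3654, 14.7477) (14.1388, 21) (0, 21)]
7. shoelace: 174.8898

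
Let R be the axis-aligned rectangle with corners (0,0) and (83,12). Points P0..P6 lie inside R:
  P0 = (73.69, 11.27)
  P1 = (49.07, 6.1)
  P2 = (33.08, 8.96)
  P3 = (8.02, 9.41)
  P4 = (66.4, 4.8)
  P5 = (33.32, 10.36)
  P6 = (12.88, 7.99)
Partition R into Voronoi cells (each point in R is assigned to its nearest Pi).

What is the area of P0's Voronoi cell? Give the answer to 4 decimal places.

1. box [0,83]×[0,12]: [(0, 0) (83, 0) (83, 12) (0, 12)]
2. ⊥bis P0·P1 via (61.38,8.685): [(63.2038, 0) (83, 0) (83, 12) (60.6839, 12)]  |A|=252.6741
3. ⊥bis P0·P2 via (53.385,10.115): [(63.2038, 0) (83, 0) (83, 12) (60.6839, 12)]  |A|=252.6741
4. ⊥bis P0·P3 via (40.855,10.34): [(63.2038, 0) (83, 0) (83, 12) (60.6839, 12)]  |A|=252.6741
5. ⊥bis P0·P4 via (70.045,8.035): [(77.1762, 0) (83, 0) (83, 12) (66.526, 12)]  |A|=133.7868
6. ⊥bis P0·P5 via (53.505,10.815): [(77.1762, 0) (83, 0) (83, 12) (66.526, 12)]  |A|=133.7868
7. ⊥bis P0·P6 via (43.285,9.63): [(77.1762, 0) (83, 0) (83, 12) (66.526, 12)]  |A|=133.7868
8. canonical 4-gon: [(77.1762, 0) (83, 0) (83, 12) (66.526, 12)]
9. shoelace: 133.7868

Area of P0's cell: 133.7868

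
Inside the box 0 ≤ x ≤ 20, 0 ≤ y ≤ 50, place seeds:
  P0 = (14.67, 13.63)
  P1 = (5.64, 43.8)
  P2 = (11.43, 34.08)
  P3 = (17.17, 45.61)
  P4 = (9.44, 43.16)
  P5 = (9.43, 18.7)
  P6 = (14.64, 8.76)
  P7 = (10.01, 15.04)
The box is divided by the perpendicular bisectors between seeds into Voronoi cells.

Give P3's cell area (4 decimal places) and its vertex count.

Area of P3's cell: 77.7467 (4 vertices)

1. box [0,20]×[0,50]: [(0, 0) (20, 0) (20, 50) (0, 50)]
2. ⊥bis P3·P0 via (15.92,29.62): [(0, 30.8645) (20, 29.3011) (20, 50) (0, 50)]  |A|=398.3442
3. ⊥bis P3·P1 via (11.405,44.705): [(13.7464, 29.7899) (20, 29.3011) (20, 50) (10.5738, 50)]  |A|=159.9738
4. ⊥bis P3·P2 via (14.3,39.845): [(11.9872, 40.9964) (20, 37.0074) (20, 50) (10.5738, 50)]  |A|=94.4888
5. ⊥bis P3·P4 via (13.305,44.385): [(14.8271, 39.5826) (20, 37.0074) (20, 50) (11.5253, 50)]  |A|=77.7467
6. ⊥bis P3·P5 via (13.3,32.155): [(14.8271, 39.5826) (20, 37.0074) (20, 50) (11.5253, 50)]  |A|=77.7467
7. ⊥bis P3·P6 via (15.905,27.185): [(14.8271, 39.5826) (20, 37.0074) (20, 50) (11.5253, 50)]  |A|=77.7467
8. ⊥bis P3·P7 via (13.59,30.325): [(14.8271, 39.5826) (20, 37.0074) (20, 50) (11.5253, 50)]  |A|=77.7467
9. canonical 4-gon: [(14.8271, 39.5826) (20, 37.0074) (20, 50) (11.5253, 50)]
10. shoelace: 77.7467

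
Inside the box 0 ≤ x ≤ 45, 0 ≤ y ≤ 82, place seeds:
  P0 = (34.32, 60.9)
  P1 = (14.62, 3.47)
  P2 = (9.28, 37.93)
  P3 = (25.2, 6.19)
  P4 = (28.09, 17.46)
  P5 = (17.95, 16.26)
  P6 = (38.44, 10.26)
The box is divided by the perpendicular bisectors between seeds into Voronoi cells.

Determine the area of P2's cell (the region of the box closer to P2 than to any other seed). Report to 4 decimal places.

Area of P2's cell: 857.7591

1. box [0,45]×[0,82]: [(0, 0) (45, 0) (45, 82) (0, 82)]
2. ⊥bis P2·P0 via (21.8,49.415): [(0, 73.1796) (0, 0) (45, 0) (45, 24.1243)]  |A|=2189.3363
3. ⊥bis P2·P1 via (11.95,20.7): [(43.6369, 25.6103) (0, 73.1796) (0, 18.8482)]  |A|=1185.4247
4. ⊥bis P2·P3 via (17.24,22.06): [(15.6813, 21.2782) (37.5492, 32.2466) (0, 73.1796) (0, 18.8482)]  |A|=1079.478
5. ⊥bis P2·P4 via (18.685,27.695): [(10.8947, 20.5365) (31.1865, 39.1827) (0, 73.1796) (0, 18.8482)]  |A|=931.6449
6. ⊥bis P2·P5 via (13.615,27.095): [(21.4383, 30.2251) (31.1865, 39.1827) (0, 73.1796) (0, 21.6477)]  |A|=857.7591
7. ⊥bis P2·P6 via (23.86,24.095): [(21.4383, 30.2251) (31.1865, 39.1827) (0, 73.1796) (0, 21.6477)]  |A|=857.7591
8. canonical 4-gon: [(21.4383, 30.2251) (31.1865, 39.1827) (0, 73.1796) (0, 21.6477)]
9. shoelace: 857.7591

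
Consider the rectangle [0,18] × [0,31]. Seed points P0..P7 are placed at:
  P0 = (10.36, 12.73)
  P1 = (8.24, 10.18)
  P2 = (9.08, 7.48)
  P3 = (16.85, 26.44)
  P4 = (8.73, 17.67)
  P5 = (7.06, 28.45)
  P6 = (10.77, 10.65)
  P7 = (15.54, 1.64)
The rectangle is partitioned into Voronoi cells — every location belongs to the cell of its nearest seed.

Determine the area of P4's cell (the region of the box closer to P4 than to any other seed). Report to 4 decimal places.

1. box [0,18]×[0,31]: [(0, 0) (18, 0) (18, 31) (0, 31)]
2. ⊥bis P4·P0 via (9.545,15.2): [(0, 12.0505) (18, 17.9898) (18, 31) (0, 31)]  |A|=287.6369
3. ⊥bis P4·P1 via (8.485,13.925): [(0, 14.4801) (6.1449, 14.0781) (18, 17.9898) (18, 31) (0, 31)]  |A|=280.1723
4. ⊥bis P4·P2 via (8.905,12.575): [(0, 14.4801) (6.1449, 14.0781) (18, 17.9898) (18, 31) (0, 31)]  |A|=280.1723
5. ⊥bis P4·P3 via (12.79,22.055): [(0, 14.4801) (6.1449, 14.0781) (17.3959, 17.7905) (3.129, 31) (0, 31)]  |A|=178.0228
6. ⊥bis P4·P5 via (7.895,23.06): [(0, 21.8369) (0, 14.4801) (6.1449, 14.0781) (17.3959, 17.7905) (11.1585, 23.5656)]  |A|=115.2687
7. ⊥bis P4·P6 via (9.75,14.16): [(0, 21.8369) (0, 14.4801) (6.1449, 14.0781) (17.3959, 17.7905) (11.1585, 23.5656)]  |A|=115.2687
8. ⊥bis P4·P7 via (12.135,9.655): [(0, 21.8369) (0, 14.4801) (6.1449, 14.0781) (17.3959, 17.7905) (11.1585, 23.5656)]  |A|=115.2687
9. canonical 5-gon: [(0, 21.8369) (0, 14.4801) (6.1449, 14.0781) (17.3959, 17.7905) (11.1585, 23.5656)]
10. shoelace: 115.2687

Area of P4's cell: 115.2687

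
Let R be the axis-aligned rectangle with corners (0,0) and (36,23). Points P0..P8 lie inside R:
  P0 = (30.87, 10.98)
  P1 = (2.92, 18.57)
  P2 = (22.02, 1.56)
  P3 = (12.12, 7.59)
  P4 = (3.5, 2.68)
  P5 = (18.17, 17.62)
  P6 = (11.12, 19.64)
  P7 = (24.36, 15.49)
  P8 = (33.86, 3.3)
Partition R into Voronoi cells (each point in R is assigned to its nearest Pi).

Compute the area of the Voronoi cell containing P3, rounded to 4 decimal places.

Area of P3's cell: 130.8776

1. box [0,36]×[0,23]: [(0, 0) (36, 0) (36, 23) (0, 23)]
2. ⊥bis P3·P0 via (21.495,9.285): [(0, 0) (23.1737, 0) (19.0153, 23) (0, 23)]  |A|=485.1741
3. ⊥bis P3·P1 via (7.52,13.08): [(0, 6.7791) (0, 0) (23.1737, 0) (19.0606, 22.7497)]  |A|=328.2044
4. ⊥bis P3·P2 via (17.07,4.575): [(0, 6.7791) (0, 0) (14.2834, 0) (21.1388, 11.2551) (19.0606, 22.7497)]  |A|=278.1736
5. ⊥bis P3·P4 via (7.81,5.135): [(4.6529, 10.6777) (10.7349, 0) (14.2834, 0) (21.1388, 11.2551) (19.0606, 22.7497)]  |A|=205.0905
6. ⊥bis P3·P5 via (15.145,12.605): [(10.382, 15.478) (4.6529, 10.6777) (10.7349, 0) (14.2834, 0) (20.1297, 9.5983)]  |A|=136.6142
7. ⊥bis P3·P6 via (11.62,13.615): [(13.2468, 13.75) (7.778, 13.2962) (4.6529, 10.6777) (10.7349, 0) (14.2834, 0) (20.1297, 9.5983)]  |A|=131.239
8. ⊥bis P3·P7 via (18.24,11.54): [(19.0875, 10.2269) (13.2468, 13.75) (7.778, 13.2962) (4.6529, 10.6777) (10.7349, 0) (14.2834, 0) (19.8207, 9.091)]  |A|=130.8776
9. ⊥bis P3·P8 via (22.99,5.445): [(19.0875, 10.2269) (13.2468, 13.75) (7.778, 13.2962) (4.6529, 10.6777) (10.7349, 0) (14.2834, 0) (19.8207, 9.091)]  |A|=130.8776
10. canonical 7-gon: [(19.0875, 10.2269) (13.2468, 13.75) (7.778, 13.2962) (4.6529, 10.6777) (10.7349, 0) (14.2834, 0) (19.8207, 9.091)]
11. shoelace: 130.8776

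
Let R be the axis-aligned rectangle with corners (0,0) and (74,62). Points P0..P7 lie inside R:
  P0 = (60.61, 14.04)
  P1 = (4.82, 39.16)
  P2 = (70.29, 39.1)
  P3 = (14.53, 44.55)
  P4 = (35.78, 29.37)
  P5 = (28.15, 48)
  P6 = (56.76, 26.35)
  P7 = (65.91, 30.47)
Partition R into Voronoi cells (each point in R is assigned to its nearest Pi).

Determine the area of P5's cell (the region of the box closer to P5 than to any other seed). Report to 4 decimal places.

1. box [0,74]×[0,62]: [(0, 0) (74, 0) (74, 62) (0, 62)]
2. ⊥bis P5·P0 via (44.38,31.02): [(0, 0) (11.9265, 0) (74, 59.3317) (74, 62) (0, 62)]  |A|=2746.5383
3. ⊥bis P5·P1 via (16.485,43.58): [(27.3955, 14.7857) (74, 59.3317) (74, 62) (9.5055, 62)]  |A|=1584.7103
4. ⊥bis P5·P2 via (49.22,43.55): [(27.3955, 14.7857) (47.1285, 33.6471) (53.1167, 62) (9.5055, 62)]  |A|=1252.8079
5. ⊥bis P5·P3 via (21.34,46.275): [(28.9419, 16.2638) (47.1285, 33.6471) (53.1167, 62) (17.3568, 62)]  |A|=1023.5333
6. ⊥bis P5·P4 via (31.965,38.685): [(24.0805, 35.4559) (49.7291, 45.9604) (53.1167, 62) (17.3568, 62)]  |A|=662.5114
7. ⊥bis P5·P6 via (42.455,37.175): [(24.0805, 35.4559) (48.822, 45.5889) (49.9714, 47.1078) (53.1167, 62) (17.3568, 62)]  |A|=662.036
8. ⊥bis P5·P7 via (47.03,39.235): [(24.0805, 35.4559) (48.822, 45.5889) (49.9714, 47.1078) (53.1167, 62) (17.3568, 62)]  |A|=662.036
9. canonical 5-gon: [(24.0805, 35.4559) (48.822, 45.5889) (49.9714, 47.1078) (53.1167, 62) (17.3568, 62)]
10. shoelace: 662.036

Area of P5's cell: 662.0360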